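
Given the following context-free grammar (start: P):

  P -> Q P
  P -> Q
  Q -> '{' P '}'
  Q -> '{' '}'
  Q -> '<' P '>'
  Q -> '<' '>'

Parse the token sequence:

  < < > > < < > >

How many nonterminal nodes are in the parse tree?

8

[P [Q < [P [Q < >]] >] [P [Q < [P [Q < >]] >]]]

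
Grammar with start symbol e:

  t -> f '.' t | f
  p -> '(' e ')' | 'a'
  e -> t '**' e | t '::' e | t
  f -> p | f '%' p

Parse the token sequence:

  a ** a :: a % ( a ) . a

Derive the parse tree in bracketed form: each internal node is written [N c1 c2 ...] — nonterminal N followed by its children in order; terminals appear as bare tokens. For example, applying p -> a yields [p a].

[e [t [f [p a]]] ** [e [t [f [p a]]] :: [e [t [f [f [p a]] % [p ( [e [t [f [p a]]]] )]] . [t [f [p a]]]]]]]

e
t ** e
f ** e
p ** e
a ** e
a ** t :: e
a ** f :: e
a ** p :: e
a ** a :: e
a ** a :: t
a ** a :: f . t
a ** a :: f % p . t
a ** a :: p % p . t
a ** a :: a % p . t
a ** a :: a % ( e ) . t
a ** a :: a % ( t ) . t
a ** a :: a % ( f ) . t
a ** a :: a % ( p ) . t
a ** a :: a % ( a ) . t
a ** a :: a % ( a ) . f
a ** a :: a % ( a ) . p
a ** a :: a % ( a ) . a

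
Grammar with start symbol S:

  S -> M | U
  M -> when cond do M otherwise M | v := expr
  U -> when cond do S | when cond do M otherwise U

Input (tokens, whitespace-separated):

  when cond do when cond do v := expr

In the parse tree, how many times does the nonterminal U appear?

2

[S [U when cond do [S [U when cond do [S [M v := expr]]]]]]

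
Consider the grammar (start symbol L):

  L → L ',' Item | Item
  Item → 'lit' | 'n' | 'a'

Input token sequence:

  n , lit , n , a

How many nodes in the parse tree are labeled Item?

[L [L [L [L [Item n]] , [Item lit]] , [Item n]] , [Item a]]

4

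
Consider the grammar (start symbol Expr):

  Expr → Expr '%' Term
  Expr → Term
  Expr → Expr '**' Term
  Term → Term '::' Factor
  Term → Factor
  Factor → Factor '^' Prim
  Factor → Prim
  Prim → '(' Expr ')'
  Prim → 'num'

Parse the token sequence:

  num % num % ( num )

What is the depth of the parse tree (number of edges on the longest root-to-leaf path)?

[Expr [Expr [Expr [Term [Factor [Prim num]]]] % [Term [Factor [Prim num]]]] % [Term [Factor [Prim ( [Expr [Term [Factor [Prim num]]]] )]]]]

8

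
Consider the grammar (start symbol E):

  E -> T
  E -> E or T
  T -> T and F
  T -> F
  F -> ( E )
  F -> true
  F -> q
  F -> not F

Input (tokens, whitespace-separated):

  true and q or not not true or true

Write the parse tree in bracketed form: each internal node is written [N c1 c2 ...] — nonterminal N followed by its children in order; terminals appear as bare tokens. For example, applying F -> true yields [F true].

[E [E [E [T [T [F true]] and [F q]]] or [T [F not [F not [F true]]]]] or [T [F true]]]

E
E or T
E or T or T
T or T or T
T and F or T or T
F and F or T or T
true and F or T or T
true and q or T or T
true and q or F or T
true and q or not F or T
true and q or not not F or T
true and q or not not true or T
true and q or not not true or F
true and q or not not true or true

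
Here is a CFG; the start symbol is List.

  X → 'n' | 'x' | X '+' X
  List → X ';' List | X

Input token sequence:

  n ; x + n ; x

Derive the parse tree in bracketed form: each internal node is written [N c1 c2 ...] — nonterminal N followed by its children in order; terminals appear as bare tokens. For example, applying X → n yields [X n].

List
X ; List
n ; List
n ; X ; List
n ; X + X ; List
n ; x + X ; List
n ; x + n ; List
n ; x + n ; X
n ; x + n ; x

[List [X n] ; [List [X [X x] + [X n]] ; [List [X x]]]]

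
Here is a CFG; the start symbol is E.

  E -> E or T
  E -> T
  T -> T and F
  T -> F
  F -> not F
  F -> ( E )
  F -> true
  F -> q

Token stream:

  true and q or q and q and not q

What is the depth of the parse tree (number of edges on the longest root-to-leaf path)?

5

[E [E [T [T [F true]] and [F q]]] or [T [T [T [F q]] and [F q]] and [F not [F q]]]]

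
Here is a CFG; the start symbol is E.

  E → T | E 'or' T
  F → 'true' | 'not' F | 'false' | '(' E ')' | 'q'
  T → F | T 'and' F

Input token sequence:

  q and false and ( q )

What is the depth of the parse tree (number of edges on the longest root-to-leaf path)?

[E [T [T [T [F q]] and [F false]] and [F ( [E [T [F q]]] )]]]

6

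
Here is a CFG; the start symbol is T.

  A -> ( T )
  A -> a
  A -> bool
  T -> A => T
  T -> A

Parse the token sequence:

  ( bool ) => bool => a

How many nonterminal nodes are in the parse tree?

[T [A ( [T [A bool]] )] => [T [A bool] => [T [A a]]]]

8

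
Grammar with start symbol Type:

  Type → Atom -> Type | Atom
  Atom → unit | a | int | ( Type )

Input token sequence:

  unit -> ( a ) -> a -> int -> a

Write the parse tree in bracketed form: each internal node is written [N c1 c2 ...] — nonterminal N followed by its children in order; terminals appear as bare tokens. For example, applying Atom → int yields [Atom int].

Type
Atom -> Type
unit -> Type
unit -> Atom -> Type
unit -> ( Type ) -> Type
unit -> ( Atom ) -> Type
unit -> ( a ) -> Type
unit -> ( a ) -> Atom -> Type
unit -> ( a ) -> a -> Type
unit -> ( a ) -> a -> Atom -> Type
unit -> ( a ) -> a -> int -> Type
unit -> ( a ) -> a -> int -> Atom
unit -> ( a ) -> a -> int -> a

[Type [Atom unit] -> [Type [Atom ( [Type [Atom a]] )] -> [Type [Atom a] -> [Type [Atom int] -> [Type [Atom a]]]]]]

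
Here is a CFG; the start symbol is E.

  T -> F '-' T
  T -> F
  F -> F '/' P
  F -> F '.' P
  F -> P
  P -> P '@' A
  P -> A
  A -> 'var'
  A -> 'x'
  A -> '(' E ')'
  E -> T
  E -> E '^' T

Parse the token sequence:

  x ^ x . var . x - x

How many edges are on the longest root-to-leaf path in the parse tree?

[E [E [T [F [P [A x]]]]] ^ [T [F [F [F [P [A x]]] . [P [A var]]] . [P [A x]]] - [T [F [P [A x]]]]]]

7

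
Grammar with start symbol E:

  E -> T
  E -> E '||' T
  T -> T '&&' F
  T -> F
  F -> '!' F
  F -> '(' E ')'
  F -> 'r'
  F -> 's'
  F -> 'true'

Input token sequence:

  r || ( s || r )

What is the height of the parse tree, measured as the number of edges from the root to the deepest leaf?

7

[E [E [T [F r]]] || [T [F ( [E [E [T [F s]]] || [T [F r]]] )]]]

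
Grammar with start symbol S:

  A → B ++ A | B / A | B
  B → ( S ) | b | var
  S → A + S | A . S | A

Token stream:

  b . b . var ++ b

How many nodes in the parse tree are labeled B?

4

[S [A [B b]] . [S [A [B b]] . [S [A [B var] ++ [A [B b]]]]]]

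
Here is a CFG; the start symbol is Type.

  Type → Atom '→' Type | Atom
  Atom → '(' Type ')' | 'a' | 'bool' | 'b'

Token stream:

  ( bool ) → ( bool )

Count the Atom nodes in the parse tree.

4

[Type [Atom ( [Type [Atom bool]] )] → [Type [Atom ( [Type [Atom bool]] )]]]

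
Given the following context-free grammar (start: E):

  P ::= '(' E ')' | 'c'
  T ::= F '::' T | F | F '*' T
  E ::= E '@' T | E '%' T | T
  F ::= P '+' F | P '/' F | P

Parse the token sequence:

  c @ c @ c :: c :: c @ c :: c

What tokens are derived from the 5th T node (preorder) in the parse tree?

c

[E [E [E [E [T [F [P c]]]] @ [T [F [P c]]]] @ [T [F [P c]] :: [T [F [P c]] :: [T [F [P c]]]]]] @ [T [F [P c]] :: [T [F [P c]]]]]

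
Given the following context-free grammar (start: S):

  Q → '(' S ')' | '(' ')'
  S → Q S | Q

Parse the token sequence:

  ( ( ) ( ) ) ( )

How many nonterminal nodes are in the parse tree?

8

[S [Q ( [S [Q ( )] [S [Q ( )]]] )] [S [Q ( )]]]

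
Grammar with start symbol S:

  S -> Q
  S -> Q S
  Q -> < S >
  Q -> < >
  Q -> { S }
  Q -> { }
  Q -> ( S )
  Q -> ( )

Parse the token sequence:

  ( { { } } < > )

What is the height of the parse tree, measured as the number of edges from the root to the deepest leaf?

[S [Q ( [S [Q { [S [Q { }]] }] [S [Q < >]]] )]]

6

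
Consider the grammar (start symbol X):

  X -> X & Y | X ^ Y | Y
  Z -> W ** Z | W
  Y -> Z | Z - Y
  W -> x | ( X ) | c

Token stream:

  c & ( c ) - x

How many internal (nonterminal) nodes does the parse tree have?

15

[X [X [Y [Z [W c]]]] & [Y [Z [W ( [X [Y [Z [W c]]]] )]] - [Y [Z [W x]]]]]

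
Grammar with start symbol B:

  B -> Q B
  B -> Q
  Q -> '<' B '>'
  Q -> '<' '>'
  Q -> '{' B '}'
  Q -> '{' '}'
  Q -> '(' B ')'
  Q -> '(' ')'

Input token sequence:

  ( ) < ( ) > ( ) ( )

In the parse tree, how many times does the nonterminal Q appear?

[B [Q ( )] [B [Q < [B [Q ( )]] >] [B [Q ( )] [B [Q ( )]]]]]

5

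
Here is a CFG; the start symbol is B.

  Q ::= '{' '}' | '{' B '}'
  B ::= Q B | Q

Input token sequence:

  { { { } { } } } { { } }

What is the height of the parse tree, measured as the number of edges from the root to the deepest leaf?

7

[B [Q { [B [Q { [B [Q { }] [B [Q { }]]] }]] }] [B [Q { [B [Q { }]] }]]]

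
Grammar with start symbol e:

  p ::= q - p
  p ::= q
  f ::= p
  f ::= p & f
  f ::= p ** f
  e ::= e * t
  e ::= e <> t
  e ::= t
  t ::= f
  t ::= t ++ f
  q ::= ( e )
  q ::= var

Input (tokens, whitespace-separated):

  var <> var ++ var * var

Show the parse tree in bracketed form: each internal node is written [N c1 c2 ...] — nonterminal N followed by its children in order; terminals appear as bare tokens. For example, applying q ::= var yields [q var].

e
e * t
e <> t * t
t <> t * t
f <> t * t
p <> t * t
q <> t * t
var <> t * t
var <> t ++ f * t
var <> f ++ f * t
var <> p ++ f * t
var <> q ++ f * t
var <> var ++ f * t
var <> var ++ p * t
var <> var ++ q * t
var <> var ++ var * t
var <> var ++ var * f
var <> var ++ var * p
var <> var ++ var * q
var <> var ++ var * var

[e [e [e [t [f [p [q var]]]]] <> [t [t [f [p [q var]]]] ++ [f [p [q var]]]]] * [t [f [p [q var]]]]]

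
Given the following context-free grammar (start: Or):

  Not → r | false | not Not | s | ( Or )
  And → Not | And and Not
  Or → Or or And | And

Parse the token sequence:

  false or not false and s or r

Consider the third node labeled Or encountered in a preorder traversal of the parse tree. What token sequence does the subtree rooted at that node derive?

[Or [Or [Or [And [Not false]]] or [And [And [Not not [Not false]]] and [Not s]]] or [And [Not r]]]

false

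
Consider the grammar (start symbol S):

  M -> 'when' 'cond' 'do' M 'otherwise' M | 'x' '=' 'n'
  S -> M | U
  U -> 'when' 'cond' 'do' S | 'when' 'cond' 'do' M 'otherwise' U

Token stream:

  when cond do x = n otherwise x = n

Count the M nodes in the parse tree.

[S [M when cond do [M x = n] otherwise [M x = n]]]

3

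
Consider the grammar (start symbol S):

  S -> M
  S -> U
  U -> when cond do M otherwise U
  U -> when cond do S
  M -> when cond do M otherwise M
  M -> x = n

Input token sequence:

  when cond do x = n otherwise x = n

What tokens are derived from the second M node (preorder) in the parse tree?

x = n

[S [M when cond do [M x = n] otherwise [M x = n]]]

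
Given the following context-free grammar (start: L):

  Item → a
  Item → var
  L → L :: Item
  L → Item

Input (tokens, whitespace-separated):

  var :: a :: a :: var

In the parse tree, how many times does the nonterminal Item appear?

[L [L [L [L [Item var]] :: [Item a]] :: [Item a]] :: [Item var]]

4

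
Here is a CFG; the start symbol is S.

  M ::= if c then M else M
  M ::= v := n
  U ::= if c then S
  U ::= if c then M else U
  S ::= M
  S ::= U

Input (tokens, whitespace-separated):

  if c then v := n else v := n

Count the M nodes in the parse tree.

[S [M if c then [M v := n] else [M v := n]]]

3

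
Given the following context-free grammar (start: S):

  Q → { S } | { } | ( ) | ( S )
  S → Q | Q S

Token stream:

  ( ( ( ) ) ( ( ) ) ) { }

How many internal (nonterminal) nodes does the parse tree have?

[S [Q ( [S [Q ( [S [Q ( )]] )] [S [Q ( [S [Q ( )]] )]]] )] [S [Q { }]]]

12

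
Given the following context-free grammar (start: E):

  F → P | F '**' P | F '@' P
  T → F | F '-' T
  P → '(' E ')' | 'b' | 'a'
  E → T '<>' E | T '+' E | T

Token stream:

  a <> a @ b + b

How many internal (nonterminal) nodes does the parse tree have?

14

[E [T [F [P a]]] <> [E [T [F [F [P a]] @ [P b]]] + [E [T [F [P b]]]]]]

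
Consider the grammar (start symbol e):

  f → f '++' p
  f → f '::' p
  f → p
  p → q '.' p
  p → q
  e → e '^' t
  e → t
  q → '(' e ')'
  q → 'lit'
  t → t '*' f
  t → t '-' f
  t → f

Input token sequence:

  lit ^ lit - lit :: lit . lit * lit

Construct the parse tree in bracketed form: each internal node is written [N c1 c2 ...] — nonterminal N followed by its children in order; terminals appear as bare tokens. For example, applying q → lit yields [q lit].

[e [e [t [f [p [q lit]]]]] ^ [t [t [t [f [p [q lit]]]] - [f [f [p [q lit]]] :: [p [q lit] . [p [q lit]]]]] * [f [p [q lit]]]]]

e
e ^ t
t ^ t
f ^ t
p ^ t
q ^ t
lit ^ t
lit ^ t * f
lit ^ t - f * f
lit ^ f - f * f
lit ^ p - f * f
lit ^ q - f * f
lit ^ lit - f * f
lit ^ lit - f :: p * f
lit ^ lit - p :: p * f
lit ^ lit - q :: p * f
lit ^ lit - lit :: p * f
lit ^ lit - lit :: q . p * f
lit ^ lit - lit :: lit . p * f
lit ^ lit - lit :: lit . q * f
lit ^ lit - lit :: lit . lit * f
lit ^ lit - lit :: lit . lit * p
lit ^ lit - lit :: lit . lit * q
lit ^ lit - lit :: lit . lit * lit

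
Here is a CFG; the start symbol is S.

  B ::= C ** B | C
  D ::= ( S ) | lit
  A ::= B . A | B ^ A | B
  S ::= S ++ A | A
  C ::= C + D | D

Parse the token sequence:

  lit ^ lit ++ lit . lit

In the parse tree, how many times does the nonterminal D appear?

4

[S [S [A [B [C [D lit]]] ^ [A [B [C [D lit]]]]]] ++ [A [B [C [D lit]]] . [A [B [C [D lit]]]]]]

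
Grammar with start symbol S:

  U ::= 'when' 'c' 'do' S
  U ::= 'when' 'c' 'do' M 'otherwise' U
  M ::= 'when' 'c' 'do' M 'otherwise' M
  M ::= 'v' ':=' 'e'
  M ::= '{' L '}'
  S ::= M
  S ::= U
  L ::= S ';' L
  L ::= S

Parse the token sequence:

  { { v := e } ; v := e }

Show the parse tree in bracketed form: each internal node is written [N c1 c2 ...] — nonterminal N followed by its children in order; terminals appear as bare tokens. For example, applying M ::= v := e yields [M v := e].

[S [M { [L [S [M { [L [S [M v := e]]] }]] ; [L [S [M v := e]]]] }]]

S
M
{ L }
{ S ; L }
{ M ; L }
{ { L } ; L }
{ { S } ; L }
{ { M } ; L }
{ { v := e } ; L }
{ { v := e } ; S }
{ { v := e } ; M }
{ { v := e } ; v := e }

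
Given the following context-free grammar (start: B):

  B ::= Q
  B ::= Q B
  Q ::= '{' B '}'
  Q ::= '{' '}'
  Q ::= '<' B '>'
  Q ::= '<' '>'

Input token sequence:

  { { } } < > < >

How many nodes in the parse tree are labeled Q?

4

[B [Q { [B [Q { }]] }] [B [Q < >] [B [Q < >]]]]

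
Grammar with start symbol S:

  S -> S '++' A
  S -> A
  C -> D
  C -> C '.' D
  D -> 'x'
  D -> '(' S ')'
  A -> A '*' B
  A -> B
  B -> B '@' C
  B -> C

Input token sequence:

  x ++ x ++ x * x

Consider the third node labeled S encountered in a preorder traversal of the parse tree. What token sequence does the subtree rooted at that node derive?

[S [S [S [A [B [C [D x]]]]] ++ [A [B [C [D x]]]]] ++ [A [A [B [C [D x]]]] * [B [C [D x]]]]]

x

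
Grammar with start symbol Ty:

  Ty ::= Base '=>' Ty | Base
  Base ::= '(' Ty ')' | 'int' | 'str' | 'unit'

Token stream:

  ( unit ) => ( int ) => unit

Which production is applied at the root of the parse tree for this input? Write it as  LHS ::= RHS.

Ty ::= Base '=>' Ty

[Ty [Base ( [Ty [Base unit]] )] => [Ty [Base ( [Ty [Base int]] )] => [Ty [Base unit]]]]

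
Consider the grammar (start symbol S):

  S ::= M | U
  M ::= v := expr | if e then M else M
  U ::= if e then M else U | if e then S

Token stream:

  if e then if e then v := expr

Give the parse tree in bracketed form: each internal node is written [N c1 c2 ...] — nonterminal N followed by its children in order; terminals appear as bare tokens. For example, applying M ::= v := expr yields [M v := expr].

S
U
if e then S
if e then U
if e then if e then S
if e then if e then M
if e then if e then v := expr

[S [U if e then [S [U if e then [S [M v := expr]]]]]]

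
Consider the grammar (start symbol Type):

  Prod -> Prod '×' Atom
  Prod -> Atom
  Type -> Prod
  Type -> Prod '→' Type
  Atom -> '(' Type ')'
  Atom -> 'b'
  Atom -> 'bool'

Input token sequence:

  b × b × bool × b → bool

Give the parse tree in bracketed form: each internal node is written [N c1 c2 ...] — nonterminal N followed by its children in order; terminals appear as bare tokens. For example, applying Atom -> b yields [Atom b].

Type
Prod → Type
Prod × Atom → Type
Prod × Atom × Atom → Type
Prod × Atom × Atom × Atom → Type
Atom × Atom × Atom × Atom → Type
b × Atom × Atom × Atom → Type
b × b × Atom × Atom → Type
b × b × bool × Atom → Type
b × b × bool × b → Type
b × b × bool × b → Prod
b × b × bool × b → Atom
b × b × bool × b → bool

[Type [Prod [Prod [Prod [Prod [Atom b]] × [Atom b]] × [Atom bool]] × [Atom b]] → [Type [Prod [Atom bool]]]]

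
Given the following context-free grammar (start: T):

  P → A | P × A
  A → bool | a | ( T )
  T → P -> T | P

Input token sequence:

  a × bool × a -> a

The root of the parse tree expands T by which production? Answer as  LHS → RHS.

[T [P [P [P [A a]] × [A bool]] × [A a]] -> [T [P [A a]]]]

T → P -> T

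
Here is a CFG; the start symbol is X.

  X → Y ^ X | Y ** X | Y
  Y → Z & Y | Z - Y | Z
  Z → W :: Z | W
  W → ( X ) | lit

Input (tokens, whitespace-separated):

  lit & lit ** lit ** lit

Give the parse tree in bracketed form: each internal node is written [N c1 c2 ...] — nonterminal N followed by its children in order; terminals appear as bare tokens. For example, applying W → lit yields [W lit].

X
Y ** X
Z & Y ** X
W & Y ** X
lit & Y ** X
lit & Z ** X
lit & W ** X
lit & lit ** X
lit & lit ** Y ** X
lit & lit ** Z ** X
lit & lit ** W ** X
lit & lit ** lit ** X
lit & lit ** lit ** Y
lit & lit ** lit ** Z
lit & lit ** lit ** W
lit & lit ** lit ** lit

[X [Y [Z [W lit]] & [Y [Z [W lit]]]] ** [X [Y [Z [W lit]]] ** [X [Y [Z [W lit]]]]]]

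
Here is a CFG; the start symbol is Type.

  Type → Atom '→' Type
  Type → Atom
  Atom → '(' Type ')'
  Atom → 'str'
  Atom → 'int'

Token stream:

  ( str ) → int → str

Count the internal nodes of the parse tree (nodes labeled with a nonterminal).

[Type [Atom ( [Type [Atom str]] )] → [Type [Atom int] → [Type [Atom str]]]]

8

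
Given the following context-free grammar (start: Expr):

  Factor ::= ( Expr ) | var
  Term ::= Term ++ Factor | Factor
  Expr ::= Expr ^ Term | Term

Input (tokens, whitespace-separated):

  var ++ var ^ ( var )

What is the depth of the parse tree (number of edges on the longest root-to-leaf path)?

[Expr [Expr [Term [Term [Factor var]] ++ [Factor var]]] ^ [Term [Factor ( [Expr [Term [Factor var]]] )]]]

6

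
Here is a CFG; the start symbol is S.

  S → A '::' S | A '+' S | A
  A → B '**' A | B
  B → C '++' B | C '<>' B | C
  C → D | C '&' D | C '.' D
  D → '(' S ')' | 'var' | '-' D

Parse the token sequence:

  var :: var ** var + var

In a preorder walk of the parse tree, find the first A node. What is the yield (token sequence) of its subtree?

[S [A [B [C [D var]]]] :: [S [A [B [C [D var]]] ** [A [B [C [D var]]]]] + [S [A [B [C [D var]]]]]]]

var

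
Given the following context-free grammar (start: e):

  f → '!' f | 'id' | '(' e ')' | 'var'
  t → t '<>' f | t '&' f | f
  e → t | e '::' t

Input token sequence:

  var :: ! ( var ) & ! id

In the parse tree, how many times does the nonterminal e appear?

[e [e [t [f var]]] :: [t [t [f ! [f ( [e [t [f var]]] )]]] & [f ! [f id]]]]

3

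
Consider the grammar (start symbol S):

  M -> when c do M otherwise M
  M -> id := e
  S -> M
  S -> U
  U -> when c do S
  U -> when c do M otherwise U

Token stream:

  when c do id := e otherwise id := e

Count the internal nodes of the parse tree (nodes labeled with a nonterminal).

[S [M when c do [M id := e] otherwise [M id := e]]]

4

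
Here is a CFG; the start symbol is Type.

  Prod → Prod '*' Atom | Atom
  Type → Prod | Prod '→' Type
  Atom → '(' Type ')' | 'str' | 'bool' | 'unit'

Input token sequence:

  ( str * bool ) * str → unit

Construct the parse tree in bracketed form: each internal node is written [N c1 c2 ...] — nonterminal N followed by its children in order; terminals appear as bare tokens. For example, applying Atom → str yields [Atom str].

Type
Prod → Type
Prod * Atom → Type
Atom * Atom → Type
( Type ) * Atom → Type
( Prod ) * Atom → Type
( Prod * Atom ) * Atom → Type
( Atom * Atom ) * Atom → Type
( str * Atom ) * Atom → Type
( str * bool ) * Atom → Type
( str * bool ) * str → Type
( str * bool ) * str → Prod
( str * bool ) * str → Atom
( str * bool ) * str → unit

[Type [Prod [Prod [Atom ( [Type [Prod [Prod [Atom str]] * [Atom bool]]] )]] * [Atom str]] → [Type [Prod [Atom unit]]]]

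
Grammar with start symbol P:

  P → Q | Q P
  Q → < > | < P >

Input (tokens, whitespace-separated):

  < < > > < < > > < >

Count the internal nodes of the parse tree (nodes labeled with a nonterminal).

[P [Q < [P [Q < >]] >] [P [Q < [P [Q < >]] >] [P [Q < >]]]]

10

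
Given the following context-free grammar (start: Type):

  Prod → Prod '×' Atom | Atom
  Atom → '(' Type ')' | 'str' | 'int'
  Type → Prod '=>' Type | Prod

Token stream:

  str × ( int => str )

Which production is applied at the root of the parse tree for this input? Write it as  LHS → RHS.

Type → Prod

[Type [Prod [Prod [Atom str]] × [Atom ( [Type [Prod [Atom int]] => [Type [Prod [Atom str]]]] )]]]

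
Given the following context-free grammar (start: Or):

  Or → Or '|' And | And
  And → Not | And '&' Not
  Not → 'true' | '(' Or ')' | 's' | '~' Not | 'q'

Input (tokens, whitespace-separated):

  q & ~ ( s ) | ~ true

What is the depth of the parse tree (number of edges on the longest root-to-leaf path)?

[Or [Or [And [And [Not q]] & [Not ~ [Not ( [Or [And [Not s]]] )]]]] | [And [Not ~ [Not true]]]]

8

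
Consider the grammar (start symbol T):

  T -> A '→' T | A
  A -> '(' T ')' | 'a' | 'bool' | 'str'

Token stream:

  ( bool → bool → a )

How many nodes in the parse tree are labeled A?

4

[T [A ( [T [A bool] → [T [A bool] → [T [A a]]]] )]]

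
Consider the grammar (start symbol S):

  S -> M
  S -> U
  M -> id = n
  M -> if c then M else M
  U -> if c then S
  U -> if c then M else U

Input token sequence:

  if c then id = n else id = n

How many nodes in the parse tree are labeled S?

1

[S [M if c then [M id = n] else [M id = n]]]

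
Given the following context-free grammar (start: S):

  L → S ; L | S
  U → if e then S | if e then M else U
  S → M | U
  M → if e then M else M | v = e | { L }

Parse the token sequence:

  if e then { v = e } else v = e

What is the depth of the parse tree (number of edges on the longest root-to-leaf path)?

6

[S [M if e then [M { [L [S [M v = e]]] }] else [M v = e]]]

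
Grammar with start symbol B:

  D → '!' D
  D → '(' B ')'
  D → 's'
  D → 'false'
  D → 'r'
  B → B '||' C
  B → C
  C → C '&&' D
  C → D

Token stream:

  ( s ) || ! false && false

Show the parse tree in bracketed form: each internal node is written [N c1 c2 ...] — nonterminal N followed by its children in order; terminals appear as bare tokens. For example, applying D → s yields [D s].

[B [B [C [D ( [B [C [D s]]] )]]] || [C [C [D ! [D false]]] && [D false]]]

B
B || C
C || C
D || C
( B ) || C
( C ) || C
( D ) || C
( s ) || C
( s ) || C && D
( s ) || D && D
( s ) || ! D && D
( s ) || ! false && D
( s ) || ! false && false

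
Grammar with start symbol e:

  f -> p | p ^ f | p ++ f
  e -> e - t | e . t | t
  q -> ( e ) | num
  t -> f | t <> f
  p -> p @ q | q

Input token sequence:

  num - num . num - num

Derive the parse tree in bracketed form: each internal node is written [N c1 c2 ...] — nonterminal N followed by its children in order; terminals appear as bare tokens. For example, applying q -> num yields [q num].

[e [e [e [e [t [f [p [q num]]]]] - [t [f [p [q num]]]]] . [t [f [p [q num]]]]] - [t [f [p [q num]]]]]

e
e - t
e . t - t
e - t . t - t
t - t . t - t
f - t . t - t
p - t . t - t
q - t . t - t
num - t . t - t
num - f . t - t
num - p . t - t
num - q . t - t
num - num . t - t
num - num . f - t
num - num . p - t
num - num . q - t
num - num . num - t
num - num . num - f
num - num . num - p
num - num . num - q
num - num . num - num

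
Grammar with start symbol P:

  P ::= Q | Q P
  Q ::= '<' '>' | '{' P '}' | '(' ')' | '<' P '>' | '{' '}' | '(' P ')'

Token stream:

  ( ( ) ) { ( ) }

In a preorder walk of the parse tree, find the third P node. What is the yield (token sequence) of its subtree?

{ ( ) }

[P [Q ( [P [Q ( )]] )] [P [Q { [P [Q ( )]] }]]]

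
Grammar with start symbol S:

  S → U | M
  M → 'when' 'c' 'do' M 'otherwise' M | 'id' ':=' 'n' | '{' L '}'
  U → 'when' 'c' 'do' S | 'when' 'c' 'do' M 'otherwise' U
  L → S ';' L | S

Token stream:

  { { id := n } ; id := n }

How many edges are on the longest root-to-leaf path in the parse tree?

8

[S [M { [L [S [M { [L [S [M id := n]]] }]] ; [L [S [M id := n]]]] }]]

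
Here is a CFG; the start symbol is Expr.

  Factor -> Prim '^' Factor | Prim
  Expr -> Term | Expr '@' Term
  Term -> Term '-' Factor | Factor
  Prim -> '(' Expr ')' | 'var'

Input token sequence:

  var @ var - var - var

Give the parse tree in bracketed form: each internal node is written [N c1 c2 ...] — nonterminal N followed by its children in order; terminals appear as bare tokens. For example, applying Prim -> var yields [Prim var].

[Expr [Expr [Term [Factor [Prim var]]]] @ [Term [Term [Term [Factor [Prim var]]] - [Factor [Prim var]]] - [Factor [Prim var]]]]

Expr
Expr @ Term
Term @ Term
Factor @ Term
Prim @ Term
var @ Term
var @ Term - Factor
var @ Term - Factor - Factor
var @ Factor - Factor - Factor
var @ Prim - Factor - Factor
var @ var - Factor - Factor
var @ var - Prim - Factor
var @ var - var - Factor
var @ var - var - Prim
var @ var - var - var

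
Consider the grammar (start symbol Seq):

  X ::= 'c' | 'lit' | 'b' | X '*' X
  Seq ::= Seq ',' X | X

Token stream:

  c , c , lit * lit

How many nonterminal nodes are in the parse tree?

8

[Seq [Seq [Seq [X c]] , [X c]] , [X [X lit] * [X lit]]]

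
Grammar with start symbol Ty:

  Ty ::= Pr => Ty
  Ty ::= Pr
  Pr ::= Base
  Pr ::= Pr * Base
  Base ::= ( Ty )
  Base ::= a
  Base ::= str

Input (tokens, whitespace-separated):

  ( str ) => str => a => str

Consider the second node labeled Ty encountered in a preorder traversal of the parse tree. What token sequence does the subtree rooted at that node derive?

[Ty [Pr [Base ( [Ty [Pr [Base str]]] )]] => [Ty [Pr [Base str]] => [Ty [Pr [Base a]] => [Ty [Pr [Base str]]]]]]

str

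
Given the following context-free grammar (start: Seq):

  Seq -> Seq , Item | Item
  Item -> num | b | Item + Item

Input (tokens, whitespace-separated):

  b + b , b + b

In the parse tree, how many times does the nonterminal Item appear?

6

[Seq [Seq [Item [Item b] + [Item b]]] , [Item [Item b] + [Item b]]]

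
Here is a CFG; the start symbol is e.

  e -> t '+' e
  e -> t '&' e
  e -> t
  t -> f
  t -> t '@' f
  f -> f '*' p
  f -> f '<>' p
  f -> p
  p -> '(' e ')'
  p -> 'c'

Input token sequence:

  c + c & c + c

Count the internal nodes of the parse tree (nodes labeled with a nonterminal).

[e [t [f [p c]]] + [e [t [f [p c]]] & [e [t [f [p c]]] + [e [t [f [p c]]]]]]]

16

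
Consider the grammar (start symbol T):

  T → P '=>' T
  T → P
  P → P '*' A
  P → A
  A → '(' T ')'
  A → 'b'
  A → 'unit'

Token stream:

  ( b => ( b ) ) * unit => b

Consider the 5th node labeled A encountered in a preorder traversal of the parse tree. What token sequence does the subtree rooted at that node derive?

unit

[T [P [P [A ( [T [P [A b]] => [T [P [A ( [T [P [A b]]] )]]]] )]] * [A unit]] => [T [P [A b]]]]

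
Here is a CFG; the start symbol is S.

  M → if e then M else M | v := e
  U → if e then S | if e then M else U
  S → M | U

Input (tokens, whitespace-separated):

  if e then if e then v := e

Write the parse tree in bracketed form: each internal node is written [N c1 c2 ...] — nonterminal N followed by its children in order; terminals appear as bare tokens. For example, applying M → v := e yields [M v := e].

[S [U if e then [S [U if e then [S [M v := e]]]]]]

S
U
if e then S
if e then U
if e then if e then S
if e then if e then M
if e then if e then v := e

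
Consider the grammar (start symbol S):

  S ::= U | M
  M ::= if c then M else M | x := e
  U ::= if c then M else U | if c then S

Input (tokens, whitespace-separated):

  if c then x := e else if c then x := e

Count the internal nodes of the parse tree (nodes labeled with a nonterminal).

6

[S [U if c then [M x := e] else [U if c then [S [M x := e]]]]]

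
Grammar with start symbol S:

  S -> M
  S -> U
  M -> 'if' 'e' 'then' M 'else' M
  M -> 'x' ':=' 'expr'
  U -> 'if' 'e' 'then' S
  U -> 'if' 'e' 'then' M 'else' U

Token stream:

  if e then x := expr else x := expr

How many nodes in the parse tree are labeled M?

3

[S [M if e then [M x := expr] else [M x := expr]]]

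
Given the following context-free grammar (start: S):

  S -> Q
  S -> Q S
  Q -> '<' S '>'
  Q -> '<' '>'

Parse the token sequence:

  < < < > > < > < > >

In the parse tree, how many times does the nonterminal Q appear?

5

[S [Q < [S [Q < [S [Q < >]] >] [S [Q < >] [S [Q < >]]]] >]]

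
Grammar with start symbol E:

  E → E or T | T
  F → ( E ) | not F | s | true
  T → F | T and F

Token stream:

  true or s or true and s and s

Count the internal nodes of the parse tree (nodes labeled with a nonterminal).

[E [E [E [T [F true]]] or [T [F s]]] or [T [T [T [F true]] and [F s]] and [F s]]]

13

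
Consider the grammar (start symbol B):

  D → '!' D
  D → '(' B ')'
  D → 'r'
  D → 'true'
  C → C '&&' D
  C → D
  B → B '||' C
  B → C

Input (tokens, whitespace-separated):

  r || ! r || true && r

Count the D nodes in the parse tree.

[B [B [B [C [D r]]] || [C [D ! [D r]]]] || [C [C [D true]] && [D r]]]

5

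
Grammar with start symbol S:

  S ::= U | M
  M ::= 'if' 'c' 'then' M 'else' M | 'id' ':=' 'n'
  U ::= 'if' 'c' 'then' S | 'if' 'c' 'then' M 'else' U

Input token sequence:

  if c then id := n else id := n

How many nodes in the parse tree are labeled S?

[S [M if c then [M id := n] else [M id := n]]]

1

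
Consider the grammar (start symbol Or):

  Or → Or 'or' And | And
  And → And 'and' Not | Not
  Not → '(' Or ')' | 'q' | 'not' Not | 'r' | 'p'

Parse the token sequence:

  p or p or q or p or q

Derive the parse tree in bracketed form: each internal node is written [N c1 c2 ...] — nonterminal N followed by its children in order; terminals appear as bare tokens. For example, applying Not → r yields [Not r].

Or
Or or And
Or or And or And
Or or And or And or And
Or or And or And or And or And
And or And or And or And or And
Not or And or And or And or And
p or And or And or And or And
p or Not or And or And or And
p or p or And or And or And
p or p or Not or And or And
p or p or q or And or And
p or p or q or Not or And
p or p or q or p or And
p or p or q or p or Not
p or p or q or p or q

[Or [Or [Or [Or [Or [And [Not p]]] or [And [Not p]]] or [And [Not q]]] or [And [Not p]]] or [And [Not q]]]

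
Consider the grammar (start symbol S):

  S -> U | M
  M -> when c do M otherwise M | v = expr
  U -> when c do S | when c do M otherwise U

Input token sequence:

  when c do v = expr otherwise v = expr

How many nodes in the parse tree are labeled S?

1

[S [M when c do [M v = expr] otherwise [M v = expr]]]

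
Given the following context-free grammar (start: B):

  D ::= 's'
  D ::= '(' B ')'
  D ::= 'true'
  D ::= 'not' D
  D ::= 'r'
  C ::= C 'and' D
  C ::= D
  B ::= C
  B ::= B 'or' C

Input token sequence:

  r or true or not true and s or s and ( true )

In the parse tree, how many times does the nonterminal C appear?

[B [B [B [B [C [D r]]] or [C [D true]]] or [C [C [D not [D true]]] and [D s]]] or [C [C [D s]] and [D ( [B [C [D true]]] )]]]

7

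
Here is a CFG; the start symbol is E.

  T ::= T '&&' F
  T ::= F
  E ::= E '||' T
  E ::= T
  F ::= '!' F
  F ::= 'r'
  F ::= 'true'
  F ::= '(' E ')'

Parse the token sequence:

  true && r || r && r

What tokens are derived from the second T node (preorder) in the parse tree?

[E [E [T [T [F true]] && [F r]]] || [T [T [F r]] && [F r]]]

true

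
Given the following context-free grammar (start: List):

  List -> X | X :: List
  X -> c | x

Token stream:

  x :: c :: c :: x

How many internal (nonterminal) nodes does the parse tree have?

[List [X x] :: [List [X c] :: [List [X c] :: [List [X x]]]]]

8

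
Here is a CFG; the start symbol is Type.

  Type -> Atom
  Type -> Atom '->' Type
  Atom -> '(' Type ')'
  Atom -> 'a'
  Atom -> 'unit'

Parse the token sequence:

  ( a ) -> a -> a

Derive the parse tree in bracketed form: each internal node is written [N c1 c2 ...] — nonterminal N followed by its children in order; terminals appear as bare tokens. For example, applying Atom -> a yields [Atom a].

Type
Atom -> Type
( Type ) -> Type
( Atom ) -> Type
( a ) -> Type
( a ) -> Atom -> Type
( a ) -> a -> Type
( a ) -> a -> Atom
( a ) -> a -> a

[Type [Atom ( [Type [Atom a]] )] -> [Type [Atom a] -> [Type [Atom a]]]]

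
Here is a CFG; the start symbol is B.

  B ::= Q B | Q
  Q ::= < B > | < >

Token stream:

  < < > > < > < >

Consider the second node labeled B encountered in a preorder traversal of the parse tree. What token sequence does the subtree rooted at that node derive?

[B [Q < [B [Q < >]] >] [B [Q < >] [B [Q < >]]]]

< >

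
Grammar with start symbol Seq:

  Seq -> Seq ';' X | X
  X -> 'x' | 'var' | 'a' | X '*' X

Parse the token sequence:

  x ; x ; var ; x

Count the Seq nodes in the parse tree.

[Seq [Seq [Seq [Seq [X x]] ; [X x]] ; [X var]] ; [X x]]

4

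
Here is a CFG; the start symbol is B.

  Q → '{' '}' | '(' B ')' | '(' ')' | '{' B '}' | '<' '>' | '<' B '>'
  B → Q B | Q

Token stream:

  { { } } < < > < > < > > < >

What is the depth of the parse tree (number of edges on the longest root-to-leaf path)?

[B [Q { [B [Q { }]] }] [B [Q < [B [Q < >] [B [Q < >] [B [Q < >]]]] >] [B [Q < >]]]]

7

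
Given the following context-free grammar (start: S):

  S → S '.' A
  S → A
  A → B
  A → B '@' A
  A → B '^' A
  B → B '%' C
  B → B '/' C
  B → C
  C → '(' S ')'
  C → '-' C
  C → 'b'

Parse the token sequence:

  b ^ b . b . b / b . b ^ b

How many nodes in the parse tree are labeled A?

[S [S [S [S [A [B [C b]] ^ [A [B [C b]]]]] . [A [B [C b]]]] . [A [B [B [C b]] / [C b]]]] . [A [B [C b]] ^ [A [B [C b]]]]]

6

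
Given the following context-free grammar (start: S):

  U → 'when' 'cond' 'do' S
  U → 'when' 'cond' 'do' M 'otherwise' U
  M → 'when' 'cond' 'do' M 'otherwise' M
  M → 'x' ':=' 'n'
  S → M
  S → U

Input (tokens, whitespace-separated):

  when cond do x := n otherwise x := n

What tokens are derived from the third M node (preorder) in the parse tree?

x := n

[S [M when cond do [M x := n] otherwise [M x := n]]]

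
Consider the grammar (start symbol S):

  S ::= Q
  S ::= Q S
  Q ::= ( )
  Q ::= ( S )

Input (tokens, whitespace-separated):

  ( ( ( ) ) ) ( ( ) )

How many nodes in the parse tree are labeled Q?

5

[S [Q ( [S [Q ( [S [Q ( )]] )]] )] [S [Q ( [S [Q ( )]] )]]]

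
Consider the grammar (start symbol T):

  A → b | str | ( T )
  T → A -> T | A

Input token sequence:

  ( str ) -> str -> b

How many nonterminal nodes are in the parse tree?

[T [A ( [T [A str]] )] -> [T [A str] -> [T [A b]]]]

8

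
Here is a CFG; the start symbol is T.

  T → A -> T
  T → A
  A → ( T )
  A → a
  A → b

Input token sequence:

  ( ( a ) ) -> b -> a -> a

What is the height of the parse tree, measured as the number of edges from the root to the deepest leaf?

6

[T [A ( [T [A ( [T [A a]] )]] )] -> [T [A b] -> [T [A a] -> [T [A a]]]]]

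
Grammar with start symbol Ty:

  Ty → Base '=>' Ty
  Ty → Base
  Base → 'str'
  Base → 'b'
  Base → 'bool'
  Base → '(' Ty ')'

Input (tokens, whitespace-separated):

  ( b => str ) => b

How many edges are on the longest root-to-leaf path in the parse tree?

5

[Ty [Base ( [Ty [Base b] => [Ty [Base str]]] )] => [Ty [Base b]]]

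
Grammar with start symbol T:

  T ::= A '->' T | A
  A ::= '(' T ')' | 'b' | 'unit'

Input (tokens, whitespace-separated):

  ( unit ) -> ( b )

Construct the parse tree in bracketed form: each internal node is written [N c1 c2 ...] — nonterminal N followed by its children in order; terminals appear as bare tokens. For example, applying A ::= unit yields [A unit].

T
A -> T
( T ) -> T
( A ) -> T
( unit ) -> T
( unit ) -> A
( unit ) -> ( T )
( unit ) -> ( A )
( unit ) -> ( b )

[T [A ( [T [A unit]] )] -> [T [A ( [T [A b]] )]]]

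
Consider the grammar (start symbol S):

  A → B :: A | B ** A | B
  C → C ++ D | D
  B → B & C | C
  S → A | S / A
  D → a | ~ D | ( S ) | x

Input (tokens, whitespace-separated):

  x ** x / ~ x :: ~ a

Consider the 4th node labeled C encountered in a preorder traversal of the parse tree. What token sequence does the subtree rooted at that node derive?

~ a

[S [S [A [B [C [D x]]] ** [A [B [C [D x]]]]]] / [A [B [C [D ~ [D x]]]] :: [A [B [C [D ~ [D a]]]]]]]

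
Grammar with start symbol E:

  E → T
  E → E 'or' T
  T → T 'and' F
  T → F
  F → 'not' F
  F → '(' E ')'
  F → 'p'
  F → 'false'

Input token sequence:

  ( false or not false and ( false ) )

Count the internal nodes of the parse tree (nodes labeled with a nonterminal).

15

[E [T [F ( [E [E [T [F false]]] or [T [T [F not [F false]]] and [F ( [E [T [F false]]] )]]] )]]]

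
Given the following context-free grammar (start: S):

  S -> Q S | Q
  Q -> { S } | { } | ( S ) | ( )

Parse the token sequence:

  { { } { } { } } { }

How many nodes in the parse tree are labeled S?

5

[S [Q { [S [Q { }] [S [Q { }] [S [Q { }]]]] }] [S [Q { }]]]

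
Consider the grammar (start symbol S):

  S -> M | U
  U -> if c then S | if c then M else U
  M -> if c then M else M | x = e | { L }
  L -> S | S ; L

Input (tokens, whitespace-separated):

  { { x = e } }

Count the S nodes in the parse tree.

[S [M { [L [S [M { [L [S [M x = e]]] }]]] }]]

3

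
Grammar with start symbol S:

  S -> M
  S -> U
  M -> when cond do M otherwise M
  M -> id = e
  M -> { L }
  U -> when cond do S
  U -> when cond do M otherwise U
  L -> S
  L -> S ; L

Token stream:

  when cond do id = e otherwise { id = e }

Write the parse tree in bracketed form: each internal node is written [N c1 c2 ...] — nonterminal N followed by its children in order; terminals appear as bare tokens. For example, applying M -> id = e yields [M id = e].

[S [M when cond do [M id = e] otherwise [M { [L [S [M id = e]]] }]]]

S
M
when cond do M otherwise M
when cond do id = e otherwise M
when cond do id = e otherwise { L }
when cond do id = e otherwise { S }
when cond do id = e otherwise { M }
when cond do id = e otherwise { id = e }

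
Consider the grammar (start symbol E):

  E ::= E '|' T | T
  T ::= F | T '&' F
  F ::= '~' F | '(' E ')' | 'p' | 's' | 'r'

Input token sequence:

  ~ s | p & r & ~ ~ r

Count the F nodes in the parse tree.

7

[E [E [T [F ~ [F s]]]] | [T [T [T [F p]] & [F r]] & [F ~ [F ~ [F r]]]]]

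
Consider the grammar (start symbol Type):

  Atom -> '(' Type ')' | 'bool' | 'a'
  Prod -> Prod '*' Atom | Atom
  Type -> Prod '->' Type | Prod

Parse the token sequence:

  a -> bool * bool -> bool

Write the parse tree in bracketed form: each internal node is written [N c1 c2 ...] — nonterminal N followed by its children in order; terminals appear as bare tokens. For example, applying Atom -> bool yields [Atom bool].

Type
Prod -> Type
Atom -> Type
a -> Type
a -> Prod -> Type
a -> Prod * Atom -> Type
a -> Atom * Atom -> Type
a -> bool * Atom -> Type
a -> bool * bool -> Type
a -> bool * bool -> Prod
a -> bool * bool -> Atom
a -> bool * bool -> bool

[Type [Prod [Atom a]] -> [Type [Prod [Prod [Atom bool]] * [Atom bool]] -> [Type [Prod [Atom bool]]]]]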